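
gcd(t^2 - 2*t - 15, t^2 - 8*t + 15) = t - 5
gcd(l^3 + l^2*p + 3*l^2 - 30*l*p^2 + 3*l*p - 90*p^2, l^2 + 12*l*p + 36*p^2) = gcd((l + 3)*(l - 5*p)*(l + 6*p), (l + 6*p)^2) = l + 6*p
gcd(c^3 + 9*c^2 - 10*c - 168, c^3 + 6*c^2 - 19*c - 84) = c^2 + 3*c - 28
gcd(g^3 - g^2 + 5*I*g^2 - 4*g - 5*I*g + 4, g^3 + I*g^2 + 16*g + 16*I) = g^2 + 5*I*g - 4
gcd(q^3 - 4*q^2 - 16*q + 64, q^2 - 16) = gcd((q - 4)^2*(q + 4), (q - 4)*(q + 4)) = q^2 - 16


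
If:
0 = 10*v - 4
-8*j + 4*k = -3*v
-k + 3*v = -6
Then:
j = 15/4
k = 36/5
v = 2/5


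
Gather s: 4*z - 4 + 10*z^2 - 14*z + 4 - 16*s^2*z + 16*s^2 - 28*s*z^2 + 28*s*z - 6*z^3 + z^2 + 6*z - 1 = s^2*(16 - 16*z) + s*(-28*z^2 + 28*z) - 6*z^3 + 11*z^2 - 4*z - 1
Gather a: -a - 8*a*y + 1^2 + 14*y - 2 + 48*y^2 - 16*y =a*(-8*y - 1) + 48*y^2 - 2*y - 1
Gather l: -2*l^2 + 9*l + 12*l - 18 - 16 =-2*l^2 + 21*l - 34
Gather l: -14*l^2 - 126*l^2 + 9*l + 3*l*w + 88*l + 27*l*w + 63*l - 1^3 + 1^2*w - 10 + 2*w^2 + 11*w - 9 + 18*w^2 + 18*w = -140*l^2 + l*(30*w + 160) + 20*w^2 + 30*w - 20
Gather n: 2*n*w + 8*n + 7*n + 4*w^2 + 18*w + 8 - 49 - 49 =n*(2*w + 15) + 4*w^2 + 18*w - 90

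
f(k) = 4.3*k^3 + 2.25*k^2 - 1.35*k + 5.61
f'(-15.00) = 2833.65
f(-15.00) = -13980.39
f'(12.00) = 1910.25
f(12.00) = 7743.81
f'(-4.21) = 208.35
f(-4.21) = -269.69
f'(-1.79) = 31.93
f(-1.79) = -9.43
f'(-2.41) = 62.73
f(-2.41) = -38.26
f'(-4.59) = 249.77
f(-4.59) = -356.61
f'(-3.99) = 186.06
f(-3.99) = -226.32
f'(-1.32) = 15.19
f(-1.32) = 1.42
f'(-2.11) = 46.59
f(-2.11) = -21.92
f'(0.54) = 4.84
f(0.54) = 6.21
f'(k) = 12.9*k^2 + 4.5*k - 1.35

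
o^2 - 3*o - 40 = (o - 8)*(o + 5)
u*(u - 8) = u^2 - 8*u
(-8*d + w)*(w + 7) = -8*d*w - 56*d + w^2 + 7*w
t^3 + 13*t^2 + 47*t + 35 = (t + 1)*(t + 5)*(t + 7)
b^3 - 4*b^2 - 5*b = b*(b - 5)*(b + 1)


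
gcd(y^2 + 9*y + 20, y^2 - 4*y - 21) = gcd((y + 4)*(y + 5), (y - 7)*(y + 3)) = 1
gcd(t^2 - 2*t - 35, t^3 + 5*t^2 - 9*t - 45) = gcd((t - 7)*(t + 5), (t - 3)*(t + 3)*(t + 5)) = t + 5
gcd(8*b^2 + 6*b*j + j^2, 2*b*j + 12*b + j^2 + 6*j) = 2*b + j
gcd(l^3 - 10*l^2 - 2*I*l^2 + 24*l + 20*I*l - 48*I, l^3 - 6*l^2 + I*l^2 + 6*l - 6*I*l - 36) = l^2 + l*(-6 - 2*I) + 12*I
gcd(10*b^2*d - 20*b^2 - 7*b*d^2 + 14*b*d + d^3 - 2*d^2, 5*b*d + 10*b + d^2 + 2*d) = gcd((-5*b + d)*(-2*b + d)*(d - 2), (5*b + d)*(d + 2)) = 1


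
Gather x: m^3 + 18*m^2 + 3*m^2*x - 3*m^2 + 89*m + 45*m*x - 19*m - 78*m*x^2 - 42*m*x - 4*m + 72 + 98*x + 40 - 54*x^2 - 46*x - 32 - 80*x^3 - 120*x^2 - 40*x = m^3 + 15*m^2 + 66*m - 80*x^3 + x^2*(-78*m - 174) + x*(3*m^2 + 3*m + 12) + 80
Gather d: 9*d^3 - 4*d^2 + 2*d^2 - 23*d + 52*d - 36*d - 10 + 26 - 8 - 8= 9*d^3 - 2*d^2 - 7*d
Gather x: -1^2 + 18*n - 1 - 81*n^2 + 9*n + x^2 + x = -81*n^2 + 27*n + x^2 + x - 2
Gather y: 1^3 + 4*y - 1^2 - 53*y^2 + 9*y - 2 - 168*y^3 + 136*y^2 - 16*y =-168*y^3 + 83*y^2 - 3*y - 2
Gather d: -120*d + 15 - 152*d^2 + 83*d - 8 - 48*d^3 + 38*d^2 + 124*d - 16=-48*d^3 - 114*d^2 + 87*d - 9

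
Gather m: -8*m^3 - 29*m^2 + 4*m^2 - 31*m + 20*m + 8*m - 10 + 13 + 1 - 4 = -8*m^3 - 25*m^2 - 3*m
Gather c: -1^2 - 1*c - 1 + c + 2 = 0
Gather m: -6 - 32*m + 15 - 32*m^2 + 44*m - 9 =-32*m^2 + 12*m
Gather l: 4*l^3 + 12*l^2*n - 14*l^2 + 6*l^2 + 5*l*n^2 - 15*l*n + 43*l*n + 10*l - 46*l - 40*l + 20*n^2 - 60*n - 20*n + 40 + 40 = 4*l^3 + l^2*(12*n - 8) + l*(5*n^2 + 28*n - 76) + 20*n^2 - 80*n + 80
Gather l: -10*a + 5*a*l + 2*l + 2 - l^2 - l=-10*a - l^2 + l*(5*a + 1) + 2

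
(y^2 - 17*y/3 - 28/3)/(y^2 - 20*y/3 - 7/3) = (3*y + 4)/(3*y + 1)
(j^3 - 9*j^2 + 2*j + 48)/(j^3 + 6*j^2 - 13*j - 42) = (j - 8)/(j + 7)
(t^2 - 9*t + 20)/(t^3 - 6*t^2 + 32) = (t - 5)/(t^2 - 2*t - 8)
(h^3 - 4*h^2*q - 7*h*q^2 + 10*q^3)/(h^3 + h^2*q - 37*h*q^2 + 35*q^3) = (h + 2*q)/(h + 7*q)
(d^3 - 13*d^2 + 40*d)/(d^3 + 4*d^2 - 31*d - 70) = d*(d - 8)/(d^2 + 9*d + 14)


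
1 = 1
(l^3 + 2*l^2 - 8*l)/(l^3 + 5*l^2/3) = 3*(l^2 + 2*l - 8)/(l*(3*l + 5))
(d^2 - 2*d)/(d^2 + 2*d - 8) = d/(d + 4)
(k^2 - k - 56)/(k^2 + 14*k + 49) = (k - 8)/(k + 7)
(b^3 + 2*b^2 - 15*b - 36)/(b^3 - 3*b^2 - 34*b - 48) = (b^2 - b - 12)/(b^2 - 6*b - 16)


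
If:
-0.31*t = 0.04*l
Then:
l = -7.75*t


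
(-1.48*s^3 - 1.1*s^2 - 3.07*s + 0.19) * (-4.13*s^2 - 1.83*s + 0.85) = 6.1124*s^5 + 7.2514*s^4 + 13.4341*s^3 + 3.8984*s^2 - 2.9572*s + 0.1615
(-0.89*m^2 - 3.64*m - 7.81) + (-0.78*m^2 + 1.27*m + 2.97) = -1.67*m^2 - 2.37*m - 4.84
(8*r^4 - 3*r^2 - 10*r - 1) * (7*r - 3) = 56*r^5 - 24*r^4 - 21*r^3 - 61*r^2 + 23*r + 3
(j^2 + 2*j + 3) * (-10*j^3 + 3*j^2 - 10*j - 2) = -10*j^5 - 17*j^4 - 34*j^3 - 13*j^2 - 34*j - 6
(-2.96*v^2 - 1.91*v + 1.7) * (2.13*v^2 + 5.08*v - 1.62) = -6.3048*v^4 - 19.1051*v^3 - 1.2866*v^2 + 11.7302*v - 2.754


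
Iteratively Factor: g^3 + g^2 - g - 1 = (g + 1)*(g^2 - 1) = (g + 1)^2*(g - 1)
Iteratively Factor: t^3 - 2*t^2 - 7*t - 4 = (t - 4)*(t^2 + 2*t + 1) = (t - 4)*(t + 1)*(t + 1)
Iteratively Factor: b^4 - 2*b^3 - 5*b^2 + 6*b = (b - 3)*(b^3 + b^2 - 2*b) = b*(b - 3)*(b^2 + b - 2) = b*(b - 3)*(b - 1)*(b + 2)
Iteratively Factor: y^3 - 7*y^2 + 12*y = (y - 3)*(y^2 - 4*y) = (y - 4)*(y - 3)*(y)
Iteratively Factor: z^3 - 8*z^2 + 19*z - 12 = (z - 3)*(z^2 - 5*z + 4) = (z - 4)*(z - 3)*(z - 1)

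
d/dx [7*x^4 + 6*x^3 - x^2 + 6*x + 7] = 28*x^3 + 18*x^2 - 2*x + 6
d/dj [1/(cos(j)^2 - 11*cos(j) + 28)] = (2*cos(j) - 11)*sin(j)/(cos(j)^2 - 11*cos(j) + 28)^2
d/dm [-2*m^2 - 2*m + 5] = -4*m - 2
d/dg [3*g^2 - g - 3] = 6*g - 1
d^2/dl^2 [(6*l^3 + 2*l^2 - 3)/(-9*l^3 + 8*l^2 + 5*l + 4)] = 2*(-594*l^6 - 810*l^5 - 108*l^4 - 2110*l^3 + 3*l^2 + 396*l - 53)/(729*l^9 - 1944*l^8 + 513*l^7 + 676*l^6 + 1443*l^5 - 288*l^4 - 653*l^3 - 684*l^2 - 240*l - 64)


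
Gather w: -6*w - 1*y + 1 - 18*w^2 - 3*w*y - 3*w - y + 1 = -18*w^2 + w*(-3*y - 9) - 2*y + 2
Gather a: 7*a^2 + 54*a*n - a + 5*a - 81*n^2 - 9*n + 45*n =7*a^2 + a*(54*n + 4) - 81*n^2 + 36*n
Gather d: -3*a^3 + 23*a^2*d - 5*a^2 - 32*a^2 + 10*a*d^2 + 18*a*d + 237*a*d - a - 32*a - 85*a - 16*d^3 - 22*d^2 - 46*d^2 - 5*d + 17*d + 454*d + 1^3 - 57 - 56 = -3*a^3 - 37*a^2 - 118*a - 16*d^3 + d^2*(10*a - 68) + d*(23*a^2 + 255*a + 466) - 112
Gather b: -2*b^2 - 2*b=-2*b^2 - 2*b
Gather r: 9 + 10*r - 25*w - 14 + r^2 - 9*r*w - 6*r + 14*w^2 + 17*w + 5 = r^2 + r*(4 - 9*w) + 14*w^2 - 8*w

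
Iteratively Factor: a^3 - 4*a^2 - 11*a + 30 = (a - 2)*(a^2 - 2*a - 15) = (a - 5)*(a - 2)*(a + 3)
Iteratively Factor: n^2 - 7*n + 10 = (n - 2)*(n - 5)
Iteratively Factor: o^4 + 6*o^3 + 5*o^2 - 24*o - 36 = (o + 3)*(o^3 + 3*o^2 - 4*o - 12) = (o + 3)^2*(o^2 - 4) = (o + 2)*(o + 3)^2*(o - 2)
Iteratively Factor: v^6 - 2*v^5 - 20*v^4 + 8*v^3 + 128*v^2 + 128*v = (v + 2)*(v^5 - 4*v^4 - 12*v^3 + 32*v^2 + 64*v) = (v - 4)*(v + 2)*(v^4 - 12*v^2 - 16*v) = v*(v - 4)*(v + 2)*(v^3 - 12*v - 16) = v*(v - 4)*(v + 2)^2*(v^2 - 2*v - 8) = v*(v - 4)*(v + 2)^3*(v - 4)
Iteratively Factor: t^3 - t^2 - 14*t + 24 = (t - 2)*(t^2 + t - 12) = (t - 3)*(t - 2)*(t + 4)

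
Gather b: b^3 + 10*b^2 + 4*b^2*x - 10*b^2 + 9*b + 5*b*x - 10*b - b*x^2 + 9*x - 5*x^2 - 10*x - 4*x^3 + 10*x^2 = b^3 + 4*b^2*x + b*(-x^2 + 5*x - 1) - 4*x^3 + 5*x^2 - x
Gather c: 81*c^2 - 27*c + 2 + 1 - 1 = 81*c^2 - 27*c + 2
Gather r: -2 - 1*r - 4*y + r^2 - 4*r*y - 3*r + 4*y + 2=r^2 + r*(-4*y - 4)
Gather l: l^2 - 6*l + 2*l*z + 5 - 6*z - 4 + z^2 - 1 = l^2 + l*(2*z - 6) + z^2 - 6*z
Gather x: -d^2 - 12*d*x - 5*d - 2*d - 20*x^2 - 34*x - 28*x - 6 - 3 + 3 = -d^2 - 7*d - 20*x^2 + x*(-12*d - 62) - 6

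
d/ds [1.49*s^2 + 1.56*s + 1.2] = 2.98*s + 1.56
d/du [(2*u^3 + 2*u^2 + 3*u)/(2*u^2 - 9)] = (4*u^4 - 60*u^2 - 36*u - 27)/(4*u^4 - 36*u^2 + 81)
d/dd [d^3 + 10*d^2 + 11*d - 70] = 3*d^2 + 20*d + 11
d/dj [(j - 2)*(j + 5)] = 2*j + 3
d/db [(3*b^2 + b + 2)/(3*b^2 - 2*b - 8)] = (-9*b^2 - 60*b - 4)/(9*b^4 - 12*b^3 - 44*b^2 + 32*b + 64)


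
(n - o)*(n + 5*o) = n^2 + 4*n*o - 5*o^2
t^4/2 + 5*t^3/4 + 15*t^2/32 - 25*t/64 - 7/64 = (t/2 + 1/2)*(t - 1/2)*(t + 1/4)*(t + 7/4)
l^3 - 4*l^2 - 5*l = l*(l - 5)*(l + 1)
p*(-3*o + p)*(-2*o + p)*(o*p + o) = 6*o^3*p^2 + 6*o^3*p - 5*o^2*p^3 - 5*o^2*p^2 + o*p^4 + o*p^3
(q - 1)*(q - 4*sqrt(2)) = q^2 - 4*sqrt(2)*q - q + 4*sqrt(2)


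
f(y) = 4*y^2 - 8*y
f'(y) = 8*y - 8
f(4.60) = 47.84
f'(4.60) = 28.80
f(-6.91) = 246.27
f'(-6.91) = -63.28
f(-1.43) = 19.62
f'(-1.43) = -19.44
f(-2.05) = 33.21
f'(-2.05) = -24.40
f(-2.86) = 55.60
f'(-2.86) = -30.88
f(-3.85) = 90.09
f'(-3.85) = -38.80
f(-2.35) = 40.89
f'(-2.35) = -26.80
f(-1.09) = 13.47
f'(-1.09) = -16.72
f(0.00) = 0.00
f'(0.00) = -8.00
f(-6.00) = 192.00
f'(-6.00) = -56.00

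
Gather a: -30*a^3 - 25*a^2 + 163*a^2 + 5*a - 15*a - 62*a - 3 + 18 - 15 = -30*a^3 + 138*a^2 - 72*a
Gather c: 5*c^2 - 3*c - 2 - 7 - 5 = 5*c^2 - 3*c - 14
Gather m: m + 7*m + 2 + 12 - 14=8*m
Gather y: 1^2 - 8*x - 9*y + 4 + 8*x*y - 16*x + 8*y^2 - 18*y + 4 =-24*x + 8*y^2 + y*(8*x - 27) + 9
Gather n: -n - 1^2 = -n - 1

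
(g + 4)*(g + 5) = g^2 + 9*g + 20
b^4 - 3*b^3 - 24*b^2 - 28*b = b*(b - 7)*(b + 2)^2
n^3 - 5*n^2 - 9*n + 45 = (n - 5)*(n - 3)*(n + 3)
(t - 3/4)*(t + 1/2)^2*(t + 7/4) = t^4 + 2*t^3 - t^2/16 - 17*t/16 - 21/64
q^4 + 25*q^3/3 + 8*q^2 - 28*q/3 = q*(q - 2/3)*(q + 2)*(q + 7)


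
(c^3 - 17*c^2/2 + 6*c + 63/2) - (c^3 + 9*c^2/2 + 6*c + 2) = 59/2 - 13*c^2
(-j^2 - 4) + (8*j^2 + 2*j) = 7*j^2 + 2*j - 4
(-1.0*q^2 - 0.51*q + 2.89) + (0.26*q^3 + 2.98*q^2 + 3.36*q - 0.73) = 0.26*q^3 + 1.98*q^2 + 2.85*q + 2.16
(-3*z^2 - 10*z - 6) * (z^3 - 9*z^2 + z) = -3*z^5 + 17*z^4 + 81*z^3 + 44*z^2 - 6*z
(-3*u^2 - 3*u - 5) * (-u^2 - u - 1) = 3*u^4 + 6*u^3 + 11*u^2 + 8*u + 5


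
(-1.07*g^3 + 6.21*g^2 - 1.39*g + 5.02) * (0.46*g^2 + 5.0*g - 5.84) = -0.4922*g^5 - 2.4934*g^4 + 36.6594*g^3 - 40.9072*g^2 + 33.2176*g - 29.3168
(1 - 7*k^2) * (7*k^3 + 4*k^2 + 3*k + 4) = -49*k^5 - 28*k^4 - 14*k^3 - 24*k^2 + 3*k + 4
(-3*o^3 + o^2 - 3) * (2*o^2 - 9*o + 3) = -6*o^5 + 29*o^4 - 18*o^3 - 3*o^2 + 27*o - 9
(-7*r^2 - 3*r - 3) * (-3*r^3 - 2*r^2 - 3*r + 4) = 21*r^5 + 23*r^4 + 36*r^3 - 13*r^2 - 3*r - 12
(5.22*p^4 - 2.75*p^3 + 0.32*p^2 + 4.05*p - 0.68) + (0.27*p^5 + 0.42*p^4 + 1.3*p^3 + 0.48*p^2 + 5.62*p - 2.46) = 0.27*p^5 + 5.64*p^4 - 1.45*p^3 + 0.8*p^2 + 9.67*p - 3.14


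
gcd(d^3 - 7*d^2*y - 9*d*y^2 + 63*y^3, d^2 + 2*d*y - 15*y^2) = -d + 3*y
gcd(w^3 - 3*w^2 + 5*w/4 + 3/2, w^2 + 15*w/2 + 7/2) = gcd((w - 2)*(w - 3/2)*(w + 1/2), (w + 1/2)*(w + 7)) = w + 1/2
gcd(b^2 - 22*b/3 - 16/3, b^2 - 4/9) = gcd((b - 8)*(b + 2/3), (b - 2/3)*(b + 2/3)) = b + 2/3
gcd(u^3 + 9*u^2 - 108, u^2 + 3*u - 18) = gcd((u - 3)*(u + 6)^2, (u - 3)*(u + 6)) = u^2 + 3*u - 18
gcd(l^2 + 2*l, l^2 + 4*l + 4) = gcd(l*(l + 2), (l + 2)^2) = l + 2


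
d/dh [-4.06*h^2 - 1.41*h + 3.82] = -8.12*h - 1.41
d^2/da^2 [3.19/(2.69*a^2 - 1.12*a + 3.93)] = (-46.166318*a^2 + 19.221664*a + 3.19*(5.38*a - 1.12)*(10.76*a - 2.24) - 67.447446)/(2.69*a^2 - 1.12*a + 3.93)^3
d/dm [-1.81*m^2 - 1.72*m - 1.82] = -3.62*m - 1.72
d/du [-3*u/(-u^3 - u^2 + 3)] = 3*(u^3 - u^2*(3*u + 2) + u^2 - 3)/(u^3 + u^2 - 3)^2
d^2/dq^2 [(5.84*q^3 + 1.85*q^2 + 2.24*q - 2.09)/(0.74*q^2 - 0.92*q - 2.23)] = (-3.5527136788005e-15*q^5 + 3.5527136788005e-15*q^4 + 34.132496*q^3 + 83.33838*q^2 + 204.966336*q - 1.227226)/(0.405224*q^6 - 1.511376*q^5 - 1.784436*q^4 + 8.330416*q^3 + 5.377422*q^2 - 13.725204*q - 11.089567)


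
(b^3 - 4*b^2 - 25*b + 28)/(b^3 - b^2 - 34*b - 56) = (b - 1)/(b + 2)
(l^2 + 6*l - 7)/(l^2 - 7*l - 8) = (-l^2 - 6*l + 7)/(-l^2 + 7*l + 8)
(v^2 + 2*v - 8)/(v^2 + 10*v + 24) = (v - 2)/(v + 6)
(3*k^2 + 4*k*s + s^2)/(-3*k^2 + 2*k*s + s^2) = (k + s)/(-k + s)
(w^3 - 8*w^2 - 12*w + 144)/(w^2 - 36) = (w^2 - 2*w - 24)/(w + 6)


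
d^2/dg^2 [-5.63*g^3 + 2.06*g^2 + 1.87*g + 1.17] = 4.12 - 33.78*g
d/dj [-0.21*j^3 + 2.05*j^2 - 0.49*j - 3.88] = -0.63*j^2 + 4.1*j - 0.49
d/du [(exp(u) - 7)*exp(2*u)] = (3*exp(u) - 14)*exp(2*u)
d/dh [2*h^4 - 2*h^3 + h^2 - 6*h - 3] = 8*h^3 - 6*h^2 + 2*h - 6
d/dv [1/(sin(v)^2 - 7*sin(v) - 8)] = (7 - 2*sin(v))*cos(v)/((sin(v) - 8)^2*(sin(v) + 1)^2)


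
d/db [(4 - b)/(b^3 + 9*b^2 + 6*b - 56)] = (-b^3 - 9*b^2 - 6*b + 3*(b - 4)*(b^2 + 6*b + 2) + 56)/(b^3 + 9*b^2 + 6*b - 56)^2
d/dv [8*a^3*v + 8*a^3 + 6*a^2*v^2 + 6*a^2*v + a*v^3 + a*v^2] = a*(8*a^2 + 12*a*v + 6*a + 3*v^2 + 2*v)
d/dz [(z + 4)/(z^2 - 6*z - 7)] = (z^2 - 6*z - 2*(z - 3)*(z + 4) - 7)/(-z^2 + 6*z + 7)^2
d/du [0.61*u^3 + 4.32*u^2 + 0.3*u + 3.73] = 1.83*u^2 + 8.64*u + 0.3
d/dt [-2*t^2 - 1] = -4*t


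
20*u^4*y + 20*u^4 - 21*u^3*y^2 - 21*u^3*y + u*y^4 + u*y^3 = (-4*u + y)*(-u + y)*(5*u + y)*(u*y + u)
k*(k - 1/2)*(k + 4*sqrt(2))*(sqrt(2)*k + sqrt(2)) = sqrt(2)*k^4 + sqrt(2)*k^3/2 + 8*k^3 - sqrt(2)*k^2/2 + 4*k^2 - 4*k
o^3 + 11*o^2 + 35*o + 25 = (o + 1)*(o + 5)^2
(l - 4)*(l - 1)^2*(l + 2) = l^4 - 4*l^3 - 3*l^2 + 14*l - 8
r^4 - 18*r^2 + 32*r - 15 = (r - 3)*(r - 1)^2*(r + 5)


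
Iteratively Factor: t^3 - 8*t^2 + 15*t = (t - 5)*(t^2 - 3*t) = (t - 5)*(t - 3)*(t)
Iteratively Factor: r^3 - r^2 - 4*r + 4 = (r - 2)*(r^2 + r - 2) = (r - 2)*(r + 2)*(r - 1)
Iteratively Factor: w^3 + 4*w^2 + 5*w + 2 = (w + 1)*(w^2 + 3*w + 2) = (w + 1)^2*(w + 2)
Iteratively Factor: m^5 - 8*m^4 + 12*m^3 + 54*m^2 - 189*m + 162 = (m - 3)*(m^4 - 5*m^3 - 3*m^2 + 45*m - 54) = (m - 3)*(m - 2)*(m^3 - 3*m^2 - 9*m + 27) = (m - 3)^2*(m - 2)*(m^2 - 9) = (m - 3)^2*(m - 2)*(m + 3)*(m - 3)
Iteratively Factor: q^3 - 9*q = (q + 3)*(q^2 - 3*q) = q*(q + 3)*(q - 3)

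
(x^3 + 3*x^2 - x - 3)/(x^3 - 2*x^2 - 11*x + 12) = (x + 1)/(x - 4)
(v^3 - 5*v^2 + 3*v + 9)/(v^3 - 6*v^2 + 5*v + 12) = (v - 3)/(v - 4)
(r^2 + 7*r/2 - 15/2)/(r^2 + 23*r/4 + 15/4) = 2*(2*r - 3)/(4*r + 3)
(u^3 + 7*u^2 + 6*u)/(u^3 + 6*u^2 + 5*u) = (u + 6)/(u + 5)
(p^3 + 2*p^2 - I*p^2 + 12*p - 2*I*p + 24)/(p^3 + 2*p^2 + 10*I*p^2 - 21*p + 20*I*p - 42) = (p - 4*I)/(p + 7*I)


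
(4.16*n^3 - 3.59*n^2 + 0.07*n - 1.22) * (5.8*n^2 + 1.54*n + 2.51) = 24.128*n^5 - 14.4156*n^4 + 5.319*n^3 - 15.9791*n^2 - 1.7031*n - 3.0622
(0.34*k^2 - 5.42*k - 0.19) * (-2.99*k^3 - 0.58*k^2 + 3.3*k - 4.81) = -1.0166*k^5 + 16.0086*k^4 + 4.8337*k^3 - 19.4112*k^2 + 25.4432*k + 0.9139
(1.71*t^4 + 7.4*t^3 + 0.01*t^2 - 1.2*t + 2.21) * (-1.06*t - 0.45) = -1.8126*t^5 - 8.6135*t^4 - 3.3406*t^3 + 1.2675*t^2 - 1.8026*t - 0.9945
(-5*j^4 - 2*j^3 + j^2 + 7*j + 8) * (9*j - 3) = -45*j^5 - 3*j^4 + 15*j^3 + 60*j^2 + 51*j - 24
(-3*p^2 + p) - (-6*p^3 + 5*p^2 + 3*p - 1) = 6*p^3 - 8*p^2 - 2*p + 1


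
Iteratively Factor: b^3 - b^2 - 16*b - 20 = (b + 2)*(b^2 - 3*b - 10) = (b + 2)^2*(b - 5)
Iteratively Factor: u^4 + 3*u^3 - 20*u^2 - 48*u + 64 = (u - 4)*(u^3 + 7*u^2 + 8*u - 16) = (u - 4)*(u - 1)*(u^2 + 8*u + 16) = (u - 4)*(u - 1)*(u + 4)*(u + 4)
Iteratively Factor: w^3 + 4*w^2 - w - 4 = (w + 4)*(w^2 - 1) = (w + 1)*(w + 4)*(w - 1)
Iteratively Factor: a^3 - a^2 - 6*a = (a - 3)*(a^2 + 2*a) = (a - 3)*(a + 2)*(a)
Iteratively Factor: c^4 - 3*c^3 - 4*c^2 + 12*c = (c - 3)*(c^3 - 4*c) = c*(c - 3)*(c^2 - 4) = c*(c - 3)*(c + 2)*(c - 2)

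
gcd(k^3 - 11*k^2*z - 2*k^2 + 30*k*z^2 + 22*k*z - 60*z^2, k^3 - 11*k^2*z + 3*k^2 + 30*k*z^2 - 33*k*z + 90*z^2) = k^2 - 11*k*z + 30*z^2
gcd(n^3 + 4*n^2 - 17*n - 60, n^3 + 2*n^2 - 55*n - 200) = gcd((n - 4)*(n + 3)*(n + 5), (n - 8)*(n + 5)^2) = n + 5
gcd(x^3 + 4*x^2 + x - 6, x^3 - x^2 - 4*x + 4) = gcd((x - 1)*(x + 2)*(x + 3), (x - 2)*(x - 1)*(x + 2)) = x^2 + x - 2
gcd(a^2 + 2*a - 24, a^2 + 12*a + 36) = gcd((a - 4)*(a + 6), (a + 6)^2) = a + 6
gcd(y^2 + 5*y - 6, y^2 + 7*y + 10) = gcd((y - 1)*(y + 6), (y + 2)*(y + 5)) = 1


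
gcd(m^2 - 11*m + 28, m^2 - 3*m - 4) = m - 4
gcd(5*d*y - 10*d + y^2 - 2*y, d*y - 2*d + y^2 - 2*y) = y - 2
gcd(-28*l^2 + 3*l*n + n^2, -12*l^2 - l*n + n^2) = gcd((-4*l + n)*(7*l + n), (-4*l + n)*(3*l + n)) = 4*l - n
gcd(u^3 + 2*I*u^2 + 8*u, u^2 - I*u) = u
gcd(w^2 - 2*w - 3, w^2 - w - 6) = w - 3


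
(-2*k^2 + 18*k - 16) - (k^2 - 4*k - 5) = -3*k^2 + 22*k - 11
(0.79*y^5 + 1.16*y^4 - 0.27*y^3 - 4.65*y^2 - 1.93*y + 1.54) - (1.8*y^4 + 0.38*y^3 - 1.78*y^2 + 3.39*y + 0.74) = 0.79*y^5 - 0.64*y^4 - 0.65*y^3 - 2.87*y^2 - 5.32*y + 0.8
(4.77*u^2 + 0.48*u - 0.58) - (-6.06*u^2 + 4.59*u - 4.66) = 10.83*u^2 - 4.11*u + 4.08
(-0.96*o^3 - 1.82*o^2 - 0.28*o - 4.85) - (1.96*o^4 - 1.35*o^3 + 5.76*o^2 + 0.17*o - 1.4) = -1.96*o^4 + 0.39*o^3 - 7.58*o^2 - 0.45*o - 3.45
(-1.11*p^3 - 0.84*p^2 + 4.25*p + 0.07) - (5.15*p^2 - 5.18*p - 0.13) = -1.11*p^3 - 5.99*p^2 + 9.43*p + 0.2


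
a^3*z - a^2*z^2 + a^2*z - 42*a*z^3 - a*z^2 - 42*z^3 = (a - 7*z)*(a + 6*z)*(a*z + z)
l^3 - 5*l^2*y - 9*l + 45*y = (l - 3)*(l + 3)*(l - 5*y)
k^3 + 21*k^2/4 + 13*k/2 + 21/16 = (k + 1/4)*(k + 3/2)*(k + 7/2)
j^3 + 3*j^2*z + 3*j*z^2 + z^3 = (j + z)^3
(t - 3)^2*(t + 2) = t^3 - 4*t^2 - 3*t + 18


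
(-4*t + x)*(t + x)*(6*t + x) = -24*t^3 - 22*t^2*x + 3*t*x^2 + x^3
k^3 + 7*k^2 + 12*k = k*(k + 3)*(k + 4)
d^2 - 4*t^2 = (d - 2*t)*(d + 2*t)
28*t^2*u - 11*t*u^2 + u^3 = u*(-7*t + u)*(-4*t + u)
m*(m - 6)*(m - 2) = m^3 - 8*m^2 + 12*m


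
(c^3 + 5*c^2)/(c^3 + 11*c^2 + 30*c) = c/(c + 6)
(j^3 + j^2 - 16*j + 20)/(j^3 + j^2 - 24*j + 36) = (j^2 + 3*j - 10)/(j^2 + 3*j - 18)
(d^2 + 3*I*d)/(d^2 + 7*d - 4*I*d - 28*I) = d*(d + 3*I)/(d^2 + d*(7 - 4*I) - 28*I)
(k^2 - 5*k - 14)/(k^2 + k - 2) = (k - 7)/(k - 1)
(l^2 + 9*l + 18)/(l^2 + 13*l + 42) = (l + 3)/(l + 7)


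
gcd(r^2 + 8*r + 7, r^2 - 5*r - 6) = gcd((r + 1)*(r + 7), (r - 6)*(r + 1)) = r + 1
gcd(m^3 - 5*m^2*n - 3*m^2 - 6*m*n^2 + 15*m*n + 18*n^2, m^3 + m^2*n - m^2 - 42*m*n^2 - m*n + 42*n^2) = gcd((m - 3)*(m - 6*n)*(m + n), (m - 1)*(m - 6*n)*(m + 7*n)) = m - 6*n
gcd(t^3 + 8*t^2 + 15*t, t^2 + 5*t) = t^2 + 5*t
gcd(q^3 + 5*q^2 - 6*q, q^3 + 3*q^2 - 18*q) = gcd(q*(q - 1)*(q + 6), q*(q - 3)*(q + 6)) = q^2 + 6*q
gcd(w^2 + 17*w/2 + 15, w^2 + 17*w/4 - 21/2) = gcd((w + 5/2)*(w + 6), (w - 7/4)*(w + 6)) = w + 6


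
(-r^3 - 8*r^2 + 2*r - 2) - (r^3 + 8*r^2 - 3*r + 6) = -2*r^3 - 16*r^2 + 5*r - 8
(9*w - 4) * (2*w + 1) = 18*w^2 + w - 4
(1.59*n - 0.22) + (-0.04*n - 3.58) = 1.55*n - 3.8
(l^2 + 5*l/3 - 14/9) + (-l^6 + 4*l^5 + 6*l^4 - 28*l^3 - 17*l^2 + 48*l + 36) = -l^6 + 4*l^5 + 6*l^4 - 28*l^3 - 16*l^2 + 149*l/3 + 310/9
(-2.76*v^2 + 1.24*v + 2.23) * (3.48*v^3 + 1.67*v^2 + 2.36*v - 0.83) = -9.6048*v^5 - 0.294*v^4 + 3.3176*v^3 + 8.9413*v^2 + 4.2336*v - 1.8509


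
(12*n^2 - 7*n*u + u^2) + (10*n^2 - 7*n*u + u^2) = 22*n^2 - 14*n*u + 2*u^2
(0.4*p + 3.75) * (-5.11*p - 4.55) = -2.044*p^2 - 20.9825*p - 17.0625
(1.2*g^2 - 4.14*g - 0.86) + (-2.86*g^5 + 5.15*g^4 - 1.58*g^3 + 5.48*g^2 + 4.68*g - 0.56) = -2.86*g^5 + 5.15*g^4 - 1.58*g^3 + 6.68*g^2 + 0.54*g - 1.42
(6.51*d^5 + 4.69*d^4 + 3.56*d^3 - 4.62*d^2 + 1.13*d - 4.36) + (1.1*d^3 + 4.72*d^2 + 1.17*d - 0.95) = 6.51*d^5 + 4.69*d^4 + 4.66*d^3 + 0.0999999999999996*d^2 + 2.3*d - 5.31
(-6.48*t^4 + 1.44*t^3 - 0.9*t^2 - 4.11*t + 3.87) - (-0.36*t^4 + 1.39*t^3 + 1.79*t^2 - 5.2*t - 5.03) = -6.12*t^4 + 0.05*t^3 - 2.69*t^2 + 1.09*t + 8.9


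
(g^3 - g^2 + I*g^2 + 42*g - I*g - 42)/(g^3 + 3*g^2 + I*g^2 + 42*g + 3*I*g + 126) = (g - 1)/(g + 3)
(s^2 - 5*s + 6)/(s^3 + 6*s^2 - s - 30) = (s - 3)/(s^2 + 8*s + 15)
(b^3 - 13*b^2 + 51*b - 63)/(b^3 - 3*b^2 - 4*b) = (-b^3 + 13*b^2 - 51*b + 63)/(b*(-b^2 + 3*b + 4))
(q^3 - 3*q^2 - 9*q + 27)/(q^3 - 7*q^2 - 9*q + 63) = (q - 3)/(q - 7)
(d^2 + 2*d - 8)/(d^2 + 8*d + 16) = (d - 2)/(d + 4)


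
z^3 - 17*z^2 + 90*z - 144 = (z - 8)*(z - 6)*(z - 3)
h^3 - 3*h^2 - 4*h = h*(h - 4)*(h + 1)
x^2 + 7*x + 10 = (x + 2)*(x + 5)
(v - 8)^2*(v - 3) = v^3 - 19*v^2 + 112*v - 192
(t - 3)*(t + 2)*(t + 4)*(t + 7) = t^4 + 10*t^3 + 11*t^2 - 94*t - 168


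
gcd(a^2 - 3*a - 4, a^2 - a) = 1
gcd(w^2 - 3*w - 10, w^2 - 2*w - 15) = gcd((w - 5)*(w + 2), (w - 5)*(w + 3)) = w - 5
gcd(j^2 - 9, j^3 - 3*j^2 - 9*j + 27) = j^2 - 9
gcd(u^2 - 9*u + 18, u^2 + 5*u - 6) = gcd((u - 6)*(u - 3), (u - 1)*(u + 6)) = 1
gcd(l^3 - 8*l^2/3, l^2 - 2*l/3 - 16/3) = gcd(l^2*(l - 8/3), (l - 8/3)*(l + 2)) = l - 8/3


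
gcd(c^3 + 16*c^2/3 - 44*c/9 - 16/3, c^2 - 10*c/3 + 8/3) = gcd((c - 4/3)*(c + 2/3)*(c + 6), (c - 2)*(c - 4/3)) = c - 4/3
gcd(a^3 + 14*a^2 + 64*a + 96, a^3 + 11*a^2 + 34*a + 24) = a^2 + 10*a + 24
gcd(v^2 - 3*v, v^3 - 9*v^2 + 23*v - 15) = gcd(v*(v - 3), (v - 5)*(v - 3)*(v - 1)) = v - 3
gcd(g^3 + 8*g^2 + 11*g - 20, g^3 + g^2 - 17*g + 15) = g^2 + 4*g - 5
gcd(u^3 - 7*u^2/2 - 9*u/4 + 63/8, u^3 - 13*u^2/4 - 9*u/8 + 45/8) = u - 3/2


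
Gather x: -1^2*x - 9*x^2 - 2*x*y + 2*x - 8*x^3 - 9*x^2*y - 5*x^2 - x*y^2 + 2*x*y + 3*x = -8*x^3 + x^2*(-9*y - 14) + x*(4 - y^2)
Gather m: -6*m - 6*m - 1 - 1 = -12*m - 2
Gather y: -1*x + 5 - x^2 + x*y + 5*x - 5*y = -x^2 + 4*x + y*(x - 5) + 5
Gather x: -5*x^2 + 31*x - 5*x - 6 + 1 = -5*x^2 + 26*x - 5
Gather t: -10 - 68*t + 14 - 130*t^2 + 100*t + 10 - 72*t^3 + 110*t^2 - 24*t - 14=-72*t^3 - 20*t^2 + 8*t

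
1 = 1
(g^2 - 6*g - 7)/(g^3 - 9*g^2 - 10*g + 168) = (g + 1)/(g^2 - 2*g - 24)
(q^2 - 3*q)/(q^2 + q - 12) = q/(q + 4)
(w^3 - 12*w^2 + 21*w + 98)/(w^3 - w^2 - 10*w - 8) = (w^2 - 14*w + 49)/(w^2 - 3*w - 4)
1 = 1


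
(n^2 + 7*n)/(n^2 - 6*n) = (n + 7)/(n - 6)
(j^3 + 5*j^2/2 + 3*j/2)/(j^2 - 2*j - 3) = j*(2*j + 3)/(2*(j - 3))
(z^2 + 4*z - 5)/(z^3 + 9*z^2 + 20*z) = (z - 1)/(z*(z + 4))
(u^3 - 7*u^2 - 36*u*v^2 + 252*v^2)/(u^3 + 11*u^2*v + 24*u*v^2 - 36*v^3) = (u^2 - 6*u*v - 7*u + 42*v)/(u^2 + 5*u*v - 6*v^2)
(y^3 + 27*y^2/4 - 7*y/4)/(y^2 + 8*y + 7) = y*(4*y - 1)/(4*(y + 1))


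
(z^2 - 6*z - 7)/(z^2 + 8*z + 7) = (z - 7)/(z + 7)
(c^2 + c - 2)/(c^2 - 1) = (c + 2)/(c + 1)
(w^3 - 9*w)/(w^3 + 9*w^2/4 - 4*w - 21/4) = 4*w*(w - 3)/(4*w^2 - 3*w - 7)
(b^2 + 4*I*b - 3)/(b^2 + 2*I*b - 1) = (b + 3*I)/(b + I)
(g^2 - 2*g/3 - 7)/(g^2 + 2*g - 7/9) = 3*(g - 3)/(3*g - 1)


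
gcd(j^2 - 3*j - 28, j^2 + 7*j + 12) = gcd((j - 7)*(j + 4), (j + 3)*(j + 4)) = j + 4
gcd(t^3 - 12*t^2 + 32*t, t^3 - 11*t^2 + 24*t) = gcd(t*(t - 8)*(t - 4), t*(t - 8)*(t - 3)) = t^2 - 8*t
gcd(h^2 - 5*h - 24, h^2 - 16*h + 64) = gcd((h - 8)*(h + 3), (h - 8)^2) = h - 8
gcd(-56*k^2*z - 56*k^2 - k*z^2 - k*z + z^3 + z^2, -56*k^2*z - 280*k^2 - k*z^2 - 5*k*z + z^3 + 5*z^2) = -56*k^2 - k*z + z^2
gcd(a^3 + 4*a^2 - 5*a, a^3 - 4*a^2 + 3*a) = a^2 - a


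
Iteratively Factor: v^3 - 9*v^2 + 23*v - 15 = (v - 3)*(v^2 - 6*v + 5) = (v - 5)*(v - 3)*(v - 1)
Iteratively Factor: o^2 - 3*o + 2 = (o - 2)*(o - 1)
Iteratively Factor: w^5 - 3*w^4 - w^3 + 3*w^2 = (w - 1)*(w^4 - 2*w^3 - 3*w^2) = (w - 3)*(w - 1)*(w^3 + w^2) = (w - 3)*(w - 1)*(w + 1)*(w^2) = w*(w - 3)*(w - 1)*(w + 1)*(w)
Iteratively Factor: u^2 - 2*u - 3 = (u + 1)*(u - 3)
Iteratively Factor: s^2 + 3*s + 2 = (s + 2)*(s + 1)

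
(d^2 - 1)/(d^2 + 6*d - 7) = (d + 1)/(d + 7)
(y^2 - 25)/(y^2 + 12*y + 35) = (y - 5)/(y + 7)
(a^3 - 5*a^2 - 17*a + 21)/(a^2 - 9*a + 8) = (a^2 - 4*a - 21)/(a - 8)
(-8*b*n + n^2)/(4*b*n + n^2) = (-8*b + n)/(4*b + n)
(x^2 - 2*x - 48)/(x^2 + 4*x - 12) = (x - 8)/(x - 2)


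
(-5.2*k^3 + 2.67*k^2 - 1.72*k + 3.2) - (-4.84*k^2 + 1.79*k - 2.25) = -5.2*k^3 + 7.51*k^2 - 3.51*k + 5.45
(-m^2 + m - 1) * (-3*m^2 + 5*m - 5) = 3*m^4 - 8*m^3 + 13*m^2 - 10*m + 5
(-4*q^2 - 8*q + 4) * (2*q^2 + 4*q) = -8*q^4 - 32*q^3 - 24*q^2 + 16*q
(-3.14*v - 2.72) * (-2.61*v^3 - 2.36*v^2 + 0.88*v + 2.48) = 8.1954*v^4 + 14.5096*v^3 + 3.656*v^2 - 10.1808*v - 6.7456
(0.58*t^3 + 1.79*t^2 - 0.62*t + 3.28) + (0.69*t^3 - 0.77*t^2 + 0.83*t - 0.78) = 1.27*t^3 + 1.02*t^2 + 0.21*t + 2.5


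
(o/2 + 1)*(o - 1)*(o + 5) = o^3/2 + 3*o^2 + 3*o/2 - 5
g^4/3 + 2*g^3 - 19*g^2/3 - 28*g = g*(g/3 + 1)*(g - 4)*(g + 7)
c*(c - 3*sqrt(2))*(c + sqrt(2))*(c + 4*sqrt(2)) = c^4 + 2*sqrt(2)*c^3 - 22*c^2 - 24*sqrt(2)*c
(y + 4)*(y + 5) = y^2 + 9*y + 20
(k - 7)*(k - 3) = k^2 - 10*k + 21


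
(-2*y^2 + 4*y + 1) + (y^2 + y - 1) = -y^2 + 5*y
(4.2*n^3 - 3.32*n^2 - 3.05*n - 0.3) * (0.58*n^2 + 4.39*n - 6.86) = 2.436*n^5 + 16.5124*n^4 - 45.1558*n^3 + 9.2117*n^2 + 19.606*n + 2.058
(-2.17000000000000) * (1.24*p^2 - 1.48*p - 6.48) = -2.6908*p^2 + 3.2116*p + 14.0616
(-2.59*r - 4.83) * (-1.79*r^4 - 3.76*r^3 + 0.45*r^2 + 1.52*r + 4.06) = 4.6361*r^5 + 18.3841*r^4 + 16.9953*r^3 - 6.1103*r^2 - 17.857*r - 19.6098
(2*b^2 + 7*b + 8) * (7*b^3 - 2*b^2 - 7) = 14*b^5 + 45*b^4 + 42*b^3 - 30*b^2 - 49*b - 56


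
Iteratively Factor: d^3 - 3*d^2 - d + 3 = (d + 1)*(d^2 - 4*d + 3) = (d - 3)*(d + 1)*(d - 1)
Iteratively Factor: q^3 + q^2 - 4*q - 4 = (q + 2)*(q^2 - q - 2) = (q - 2)*(q + 2)*(q + 1)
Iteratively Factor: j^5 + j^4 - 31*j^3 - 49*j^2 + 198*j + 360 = (j - 5)*(j^4 + 6*j^3 - j^2 - 54*j - 72) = (j - 5)*(j + 2)*(j^3 + 4*j^2 - 9*j - 36) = (j - 5)*(j + 2)*(j + 4)*(j^2 - 9) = (j - 5)*(j - 3)*(j + 2)*(j + 4)*(j + 3)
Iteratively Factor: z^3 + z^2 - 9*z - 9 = (z + 3)*(z^2 - 2*z - 3) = (z + 1)*(z + 3)*(z - 3)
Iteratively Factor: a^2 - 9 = (a - 3)*(a + 3)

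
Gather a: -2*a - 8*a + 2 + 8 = 10 - 10*a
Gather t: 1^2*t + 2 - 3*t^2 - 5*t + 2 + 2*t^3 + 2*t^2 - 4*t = 2*t^3 - t^2 - 8*t + 4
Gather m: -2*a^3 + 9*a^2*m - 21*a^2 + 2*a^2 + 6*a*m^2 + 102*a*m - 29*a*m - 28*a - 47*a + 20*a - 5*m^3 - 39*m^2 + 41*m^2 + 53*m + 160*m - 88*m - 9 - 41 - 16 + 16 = -2*a^3 - 19*a^2 - 55*a - 5*m^3 + m^2*(6*a + 2) + m*(9*a^2 + 73*a + 125) - 50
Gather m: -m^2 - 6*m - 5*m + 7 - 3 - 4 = -m^2 - 11*m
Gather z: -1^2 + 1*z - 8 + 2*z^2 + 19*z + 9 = 2*z^2 + 20*z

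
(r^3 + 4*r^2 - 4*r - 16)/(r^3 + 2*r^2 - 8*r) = (r + 2)/r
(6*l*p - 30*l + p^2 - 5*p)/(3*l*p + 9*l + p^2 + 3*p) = (6*l*p - 30*l + p^2 - 5*p)/(3*l*p + 9*l + p^2 + 3*p)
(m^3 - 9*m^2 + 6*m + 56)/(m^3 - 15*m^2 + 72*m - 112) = (m + 2)/(m - 4)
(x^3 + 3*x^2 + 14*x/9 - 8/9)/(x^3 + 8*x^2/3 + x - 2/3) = (x + 4/3)/(x + 1)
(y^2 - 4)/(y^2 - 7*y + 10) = (y + 2)/(y - 5)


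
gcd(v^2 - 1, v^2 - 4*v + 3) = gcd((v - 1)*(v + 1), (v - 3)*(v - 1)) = v - 1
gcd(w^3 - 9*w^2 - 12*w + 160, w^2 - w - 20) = w^2 - w - 20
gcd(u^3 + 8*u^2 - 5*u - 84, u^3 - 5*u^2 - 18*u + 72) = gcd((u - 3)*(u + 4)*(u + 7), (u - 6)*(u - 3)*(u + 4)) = u^2 + u - 12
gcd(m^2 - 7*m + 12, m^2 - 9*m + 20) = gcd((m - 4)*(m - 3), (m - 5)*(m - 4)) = m - 4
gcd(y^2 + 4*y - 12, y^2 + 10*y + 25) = 1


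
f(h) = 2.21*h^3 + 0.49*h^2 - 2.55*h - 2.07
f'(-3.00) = 54.18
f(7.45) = 919.95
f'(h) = 6.63*h^2 + 0.98*h - 2.55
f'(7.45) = 372.73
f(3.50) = 89.76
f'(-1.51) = 11.09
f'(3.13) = 65.47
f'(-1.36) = 8.38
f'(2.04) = 27.04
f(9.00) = 1625.76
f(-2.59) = -30.58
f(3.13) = 62.52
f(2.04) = 13.53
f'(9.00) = 543.30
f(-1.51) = -4.71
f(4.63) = 215.98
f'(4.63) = 144.11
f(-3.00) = -49.68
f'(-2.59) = 39.39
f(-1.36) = -3.25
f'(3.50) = 82.10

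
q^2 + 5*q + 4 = (q + 1)*(q + 4)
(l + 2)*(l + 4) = l^2 + 6*l + 8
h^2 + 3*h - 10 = (h - 2)*(h + 5)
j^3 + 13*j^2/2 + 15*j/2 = j*(j + 3/2)*(j + 5)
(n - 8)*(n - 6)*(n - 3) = n^3 - 17*n^2 + 90*n - 144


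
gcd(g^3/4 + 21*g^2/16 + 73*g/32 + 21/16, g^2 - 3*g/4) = 1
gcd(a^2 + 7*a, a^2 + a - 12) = 1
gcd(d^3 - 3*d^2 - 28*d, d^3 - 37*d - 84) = d^2 - 3*d - 28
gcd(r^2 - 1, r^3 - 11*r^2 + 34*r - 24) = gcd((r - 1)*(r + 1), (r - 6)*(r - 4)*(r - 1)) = r - 1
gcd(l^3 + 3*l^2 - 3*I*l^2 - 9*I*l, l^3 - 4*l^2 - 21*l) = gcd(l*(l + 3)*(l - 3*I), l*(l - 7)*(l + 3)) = l^2 + 3*l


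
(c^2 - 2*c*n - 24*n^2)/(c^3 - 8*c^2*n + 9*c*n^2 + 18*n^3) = (c + 4*n)/(c^2 - 2*c*n - 3*n^2)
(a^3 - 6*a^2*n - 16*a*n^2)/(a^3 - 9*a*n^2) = (a^2 - 6*a*n - 16*n^2)/(a^2 - 9*n^2)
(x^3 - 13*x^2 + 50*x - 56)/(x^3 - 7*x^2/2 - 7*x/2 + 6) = 2*(x^2 - 9*x + 14)/(2*x^2 + x - 3)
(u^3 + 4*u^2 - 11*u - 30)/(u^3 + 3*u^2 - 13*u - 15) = (u + 2)/(u + 1)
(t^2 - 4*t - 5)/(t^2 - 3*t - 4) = (t - 5)/(t - 4)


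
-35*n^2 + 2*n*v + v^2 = (-5*n + v)*(7*n + v)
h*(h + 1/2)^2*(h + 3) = h^4 + 4*h^3 + 13*h^2/4 + 3*h/4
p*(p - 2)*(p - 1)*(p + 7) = p^4 + 4*p^3 - 19*p^2 + 14*p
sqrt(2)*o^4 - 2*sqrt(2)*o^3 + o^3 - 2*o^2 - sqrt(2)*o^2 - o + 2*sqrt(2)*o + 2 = (o - 2)*(o - 1)*(o + 1)*(sqrt(2)*o + 1)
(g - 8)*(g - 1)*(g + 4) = g^3 - 5*g^2 - 28*g + 32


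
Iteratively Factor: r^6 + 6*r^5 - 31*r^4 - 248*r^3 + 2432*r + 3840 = (r + 4)*(r^5 + 2*r^4 - 39*r^3 - 92*r^2 + 368*r + 960) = (r + 4)^2*(r^4 - 2*r^3 - 31*r^2 + 32*r + 240) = (r + 3)*(r + 4)^2*(r^3 - 5*r^2 - 16*r + 80) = (r - 4)*(r + 3)*(r + 4)^2*(r^2 - r - 20) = (r - 5)*(r - 4)*(r + 3)*(r + 4)^2*(r + 4)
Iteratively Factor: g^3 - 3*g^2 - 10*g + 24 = (g + 3)*(g^2 - 6*g + 8) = (g - 2)*(g + 3)*(g - 4)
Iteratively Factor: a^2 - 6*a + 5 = (a - 5)*(a - 1)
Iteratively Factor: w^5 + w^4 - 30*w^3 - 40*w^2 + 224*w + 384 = (w - 4)*(w^4 + 5*w^3 - 10*w^2 - 80*w - 96) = (w - 4)*(w + 3)*(w^3 + 2*w^2 - 16*w - 32) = (w - 4)*(w + 2)*(w + 3)*(w^2 - 16) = (w - 4)*(w + 2)*(w + 3)*(w + 4)*(w - 4)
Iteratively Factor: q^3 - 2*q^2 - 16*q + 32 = (q - 4)*(q^2 + 2*q - 8) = (q - 4)*(q - 2)*(q + 4)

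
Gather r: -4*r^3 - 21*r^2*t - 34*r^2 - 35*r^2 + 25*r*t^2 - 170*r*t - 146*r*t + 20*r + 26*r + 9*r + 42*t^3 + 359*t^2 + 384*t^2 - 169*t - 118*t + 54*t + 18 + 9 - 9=-4*r^3 + r^2*(-21*t - 69) + r*(25*t^2 - 316*t + 55) + 42*t^3 + 743*t^2 - 233*t + 18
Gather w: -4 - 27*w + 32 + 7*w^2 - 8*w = 7*w^2 - 35*w + 28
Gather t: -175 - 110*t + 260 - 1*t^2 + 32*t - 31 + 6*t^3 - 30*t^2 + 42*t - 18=6*t^3 - 31*t^2 - 36*t + 36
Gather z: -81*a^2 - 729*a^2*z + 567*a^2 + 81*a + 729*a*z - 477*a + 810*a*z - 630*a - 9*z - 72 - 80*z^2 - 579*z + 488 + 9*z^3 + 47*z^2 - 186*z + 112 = 486*a^2 - 1026*a + 9*z^3 - 33*z^2 + z*(-729*a^2 + 1539*a - 774) + 528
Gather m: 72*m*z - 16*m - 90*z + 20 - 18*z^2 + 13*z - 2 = m*(72*z - 16) - 18*z^2 - 77*z + 18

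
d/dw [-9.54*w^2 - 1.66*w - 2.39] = -19.08*w - 1.66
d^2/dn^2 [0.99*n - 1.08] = 0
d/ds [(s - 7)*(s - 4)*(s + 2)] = 3*s^2 - 18*s + 6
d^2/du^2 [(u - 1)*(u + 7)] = 2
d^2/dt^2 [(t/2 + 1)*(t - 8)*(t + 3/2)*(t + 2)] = 6*t^2 - 15*t/2 - 34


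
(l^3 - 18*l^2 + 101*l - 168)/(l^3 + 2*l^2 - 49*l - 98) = (l^2 - 11*l + 24)/(l^2 + 9*l + 14)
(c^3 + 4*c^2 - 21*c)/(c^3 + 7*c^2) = (c - 3)/c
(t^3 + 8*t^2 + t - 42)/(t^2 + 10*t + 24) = (t^3 + 8*t^2 + t - 42)/(t^2 + 10*t + 24)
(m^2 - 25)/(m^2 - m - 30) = (m - 5)/(m - 6)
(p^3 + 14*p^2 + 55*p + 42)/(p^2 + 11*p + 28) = (p^2 + 7*p + 6)/(p + 4)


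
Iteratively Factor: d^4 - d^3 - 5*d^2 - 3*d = (d + 1)*(d^3 - 2*d^2 - 3*d) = d*(d + 1)*(d^2 - 2*d - 3) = d*(d - 3)*(d + 1)*(d + 1)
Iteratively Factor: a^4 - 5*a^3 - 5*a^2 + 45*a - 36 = (a - 3)*(a^3 - 2*a^2 - 11*a + 12) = (a - 3)*(a - 1)*(a^2 - a - 12) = (a - 3)*(a - 1)*(a + 3)*(a - 4)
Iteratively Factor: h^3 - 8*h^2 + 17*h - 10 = (h - 5)*(h^2 - 3*h + 2) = (h - 5)*(h - 1)*(h - 2)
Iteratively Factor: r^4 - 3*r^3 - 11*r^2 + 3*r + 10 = (r - 1)*(r^3 - 2*r^2 - 13*r - 10) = (r - 5)*(r - 1)*(r^2 + 3*r + 2) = (r - 5)*(r - 1)*(r + 1)*(r + 2)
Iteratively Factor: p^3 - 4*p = (p - 2)*(p^2 + 2*p) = p*(p - 2)*(p + 2)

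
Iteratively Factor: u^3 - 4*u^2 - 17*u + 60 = (u + 4)*(u^2 - 8*u + 15) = (u - 5)*(u + 4)*(u - 3)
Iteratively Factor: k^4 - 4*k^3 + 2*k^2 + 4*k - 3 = (k - 1)*(k^3 - 3*k^2 - k + 3) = (k - 1)^2*(k^2 - 2*k - 3) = (k - 1)^2*(k + 1)*(k - 3)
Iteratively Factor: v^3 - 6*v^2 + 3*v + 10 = (v - 5)*(v^2 - v - 2) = (v - 5)*(v + 1)*(v - 2)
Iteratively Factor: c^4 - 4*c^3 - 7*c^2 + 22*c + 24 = (c - 3)*(c^3 - c^2 - 10*c - 8) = (c - 3)*(c + 1)*(c^2 - 2*c - 8) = (c - 3)*(c + 1)*(c + 2)*(c - 4)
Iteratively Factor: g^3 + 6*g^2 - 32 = (g + 4)*(g^2 + 2*g - 8) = (g - 2)*(g + 4)*(g + 4)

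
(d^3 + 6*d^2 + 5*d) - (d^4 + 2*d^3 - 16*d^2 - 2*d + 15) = -d^4 - d^3 + 22*d^2 + 7*d - 15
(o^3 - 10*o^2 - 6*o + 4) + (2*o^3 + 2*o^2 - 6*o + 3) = 3*o^3 - 8*o^2 - 12*o + 7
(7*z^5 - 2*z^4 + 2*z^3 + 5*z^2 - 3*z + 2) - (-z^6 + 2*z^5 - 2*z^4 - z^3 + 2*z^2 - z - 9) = z^6 + 5*z^5 + 3*z^3 + 3*z^2 - 2*z + 11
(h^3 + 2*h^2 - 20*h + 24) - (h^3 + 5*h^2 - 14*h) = -3*h^2 - 6*h + 24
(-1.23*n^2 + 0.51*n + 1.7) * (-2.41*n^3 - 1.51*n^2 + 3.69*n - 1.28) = 2.9643*n^5 + 0.6282*n^4 - 9.4058*n^3 + 0.8893*n^2 + 5.6202*n - 2.176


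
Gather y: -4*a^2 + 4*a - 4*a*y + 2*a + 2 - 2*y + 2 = -4*a^2 + 6*a + y*(-4*a - 2) + 4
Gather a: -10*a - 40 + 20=-10*a - 20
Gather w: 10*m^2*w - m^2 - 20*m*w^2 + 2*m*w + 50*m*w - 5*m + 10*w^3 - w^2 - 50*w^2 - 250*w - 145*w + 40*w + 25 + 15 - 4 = -m^2 - 5*m + 10*w^3 + w^2*(-20*m - 51) + w*(10*m^2 + 52*m - 355) + 36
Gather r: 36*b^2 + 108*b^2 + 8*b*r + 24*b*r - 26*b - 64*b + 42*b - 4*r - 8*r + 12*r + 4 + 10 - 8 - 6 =144*b^2 + 32*b*r - 48*b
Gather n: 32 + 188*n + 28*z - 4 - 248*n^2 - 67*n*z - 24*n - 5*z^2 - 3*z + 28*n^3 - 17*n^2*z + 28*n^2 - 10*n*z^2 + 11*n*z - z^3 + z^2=28*n^3 + n^2*(-17*z - 220) + n*(-10*z^2 - 56*z + 164) - z^3 - 4*z^2 + 25*z + 28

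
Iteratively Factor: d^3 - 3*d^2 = (d)*(d^2 - 3*d) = d^2*(d - 3)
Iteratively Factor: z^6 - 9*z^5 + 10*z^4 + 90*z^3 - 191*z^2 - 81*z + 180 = (z - 3)*(z^5 - 6*z^4 - 8*z^3 + 66*z^2 + 7*z - 60) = (z - 5)*(z - 3)*(z^4 - z^3 - 13*z^2 + z + 12) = (z - 5)*(z - 3)*(z + 1)*(z^3 - 2*z^2 - 11*z + 12) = (z - 5)*(z - 3)*(z - 1)*(z + 1)*(z^2 - z - 12) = (z - 5)*(z - 3)*(z - 1)*(z + 1)*(z + 3)*(z - 4)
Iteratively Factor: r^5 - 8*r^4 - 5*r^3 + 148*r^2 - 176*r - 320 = (r - 4)*(r^4 - 4*r^3 - 21*r^2 + 64*r + 80) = (r - 4)^2*(r^3 - 21*r - 20) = (r - 4)^2*(r + 4)*(r^2 - 4*r - 5) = (r - 5)*(r - 4)^2*(r + 4)*(r + 1)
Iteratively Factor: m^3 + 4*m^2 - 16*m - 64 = (m - 4)*(m^2 + 8*m + 16) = (m - 4)*(m + 4)*(m + 4)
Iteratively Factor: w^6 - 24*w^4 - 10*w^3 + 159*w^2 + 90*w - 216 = (w - 1)*(w^5 + w^4 - 23*w^3 - 33*w^2 + 126*w + 216) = (w - 1)*(w + 3)*(w^4 - 2*w^3 - 17*w^2 + 18*w + 72) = (w - 1)*(w + 3)^2*(w^3 - 5*w^2 - 2*w + 24) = (w - 3)*(w - 1)*(w + 3)^2*(w^2 - 2*w - 8) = (w - 3)*(w - 1)*(w + 2)*(w + 3)^2*(w - 4)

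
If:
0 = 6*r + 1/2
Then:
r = -1/12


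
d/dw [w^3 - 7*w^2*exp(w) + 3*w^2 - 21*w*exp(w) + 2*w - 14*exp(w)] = -7*w^2*exp(w) + 3*w^2 - 35*w*exp(w) + 6*w - 35*exp(w) + 2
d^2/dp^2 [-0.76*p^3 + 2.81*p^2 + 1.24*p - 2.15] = 5.62 - 4.56*p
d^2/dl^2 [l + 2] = 0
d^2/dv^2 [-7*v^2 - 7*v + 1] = -14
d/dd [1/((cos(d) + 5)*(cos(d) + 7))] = 2*(cos(d) + 6)*sin(d)/((cos(d) + 5)^2*(cos(d) + 7)^2)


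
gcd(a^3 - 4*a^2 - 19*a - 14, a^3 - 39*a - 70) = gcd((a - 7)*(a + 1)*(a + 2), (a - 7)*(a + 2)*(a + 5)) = a^2 - 5*a - 14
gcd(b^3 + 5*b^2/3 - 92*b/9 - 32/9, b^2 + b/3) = b + 1/3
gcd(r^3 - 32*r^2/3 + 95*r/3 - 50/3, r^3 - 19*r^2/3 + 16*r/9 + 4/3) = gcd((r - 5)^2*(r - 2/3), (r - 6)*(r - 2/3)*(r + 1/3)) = r - 2/3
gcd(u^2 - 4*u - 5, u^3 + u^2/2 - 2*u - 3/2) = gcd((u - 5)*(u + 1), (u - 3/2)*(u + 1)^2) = u + 1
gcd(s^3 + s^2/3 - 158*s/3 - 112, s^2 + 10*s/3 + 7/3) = s + 7/3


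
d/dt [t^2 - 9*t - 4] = 2*t - 9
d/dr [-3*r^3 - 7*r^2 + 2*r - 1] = -9*r^2 - 14*r + 2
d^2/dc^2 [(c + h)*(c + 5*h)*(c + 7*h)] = 6*c + 26*h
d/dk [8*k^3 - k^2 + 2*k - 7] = 24*k^2 - 2*k + 2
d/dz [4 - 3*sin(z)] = -3*cos(z)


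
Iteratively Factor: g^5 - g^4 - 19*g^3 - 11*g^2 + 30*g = (g + 3)*(g^4 - 4*g^3 - 7*g^2 + 10*g) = (g - 1)*(g + 3)*(g^3 - 3*g^2 - 10*g) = g*(g - 1)*(g + 3)*(g^2 - 3*g - 10) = g*(g - 5)*(g - 1)*(g + 3)*(g + 2)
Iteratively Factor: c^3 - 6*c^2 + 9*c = (c - 3)*(c^2 - 3*c) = (c - 3)^2*(c)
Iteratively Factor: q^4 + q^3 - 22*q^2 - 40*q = (q - 5)*(q^3 + 6*q^2 + 8*q) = q*(q - 5)*(q^2 + 6*q + 8) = q*(q - 5)*(q + 2)*(q + 4)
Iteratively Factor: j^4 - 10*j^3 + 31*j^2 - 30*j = (j)*(j^3 - 10*j^2 + 31*j - 30) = j*(j - 3)*(j^2 - 7*j + 10) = j*(j - 3)*(j - 2)*(j - 5)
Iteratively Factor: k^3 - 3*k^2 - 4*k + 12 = (k - 3)*(k^2 - 4) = (k - 3)*(k + 2)*(k - 2)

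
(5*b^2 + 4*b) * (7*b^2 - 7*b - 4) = 35*b^4 - 7*b^3 - 48*b^2 - 16*b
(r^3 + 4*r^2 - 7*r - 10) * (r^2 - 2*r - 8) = r^5 + 2*r^4 - 23*r^3 - 28*r^2 + 76*r + 80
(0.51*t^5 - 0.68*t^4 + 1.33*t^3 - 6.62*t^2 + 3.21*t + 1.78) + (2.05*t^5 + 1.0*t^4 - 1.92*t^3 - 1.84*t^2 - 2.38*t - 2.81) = 2.56*t^5 + 0.32*t^4 - 0.59*t^3 - 8.46*t^2 + 0.83*t - 1.03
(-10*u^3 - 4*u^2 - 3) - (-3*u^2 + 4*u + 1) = -10*u^3 - u^2 - 4*u - 4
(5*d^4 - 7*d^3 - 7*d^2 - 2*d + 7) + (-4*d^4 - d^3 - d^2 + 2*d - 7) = d^4 - 8*d^3 - 8*d^2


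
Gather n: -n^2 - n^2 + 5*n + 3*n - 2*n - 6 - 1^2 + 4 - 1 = -2*n^2 + 6*n - 4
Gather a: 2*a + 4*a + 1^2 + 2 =6*a + 3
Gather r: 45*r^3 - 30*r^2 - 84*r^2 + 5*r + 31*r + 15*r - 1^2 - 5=45*r^3 - 114*r^2 + 51*r - 6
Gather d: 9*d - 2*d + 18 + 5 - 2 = 7*d + 21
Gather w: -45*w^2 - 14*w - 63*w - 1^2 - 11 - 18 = -45*w^2 - 77*w - 30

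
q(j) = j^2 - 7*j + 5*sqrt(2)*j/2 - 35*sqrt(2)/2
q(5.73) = -11.77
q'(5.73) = 8.00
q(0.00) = -24.75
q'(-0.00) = -3.46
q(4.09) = -22.19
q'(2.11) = 0.76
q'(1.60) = -0.26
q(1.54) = -27.71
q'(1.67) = -0.12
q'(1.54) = -0.38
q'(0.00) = -3.46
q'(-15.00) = -33.46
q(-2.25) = -11.89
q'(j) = 2*j - 7 + 5*sqrt(2)/2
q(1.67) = -27.75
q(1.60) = -27.73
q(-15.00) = 252.22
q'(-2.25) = -7.96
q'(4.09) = 4.72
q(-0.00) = -24.75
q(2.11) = -27.61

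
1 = 1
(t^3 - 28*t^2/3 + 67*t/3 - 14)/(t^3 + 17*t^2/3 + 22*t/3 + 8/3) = (3*t^3 - 28*t^2 + 67*t - 42)/(3*t^3 + 17*t^2 + 22*t + 8)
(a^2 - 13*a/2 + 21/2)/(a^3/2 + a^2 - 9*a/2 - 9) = (2*a - 7)/(a^2 + 5*a + 6)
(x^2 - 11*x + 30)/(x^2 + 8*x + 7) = (x^2 - 11*x + 30)/(x^2 + 8*x + 7)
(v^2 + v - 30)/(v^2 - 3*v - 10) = (v + 6)/(v + 2)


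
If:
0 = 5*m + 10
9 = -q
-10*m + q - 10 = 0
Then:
No Solution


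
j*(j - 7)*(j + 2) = j^3 - 5*j^2 - 14*j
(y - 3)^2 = y^2 - 6*y + 9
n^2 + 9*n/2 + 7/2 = (n + 1)*(n + 7/2)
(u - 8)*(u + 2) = u^2 - 6*u - 16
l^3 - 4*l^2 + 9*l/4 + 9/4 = (l - 3)*(l - 3/2)*(l + 1/2)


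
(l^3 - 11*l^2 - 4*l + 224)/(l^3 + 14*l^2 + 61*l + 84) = (l^2 - 15*l + 56)/(l^2 + 10*l + 21)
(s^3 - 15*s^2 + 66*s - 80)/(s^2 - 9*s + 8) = (s^2 - 7*s + 10)/(s - 1)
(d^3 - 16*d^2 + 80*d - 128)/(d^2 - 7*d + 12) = (d^2 - 12*d + 32)/(d - 3)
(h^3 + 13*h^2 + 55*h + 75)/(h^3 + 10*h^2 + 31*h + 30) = (h + 5)/(h + 2)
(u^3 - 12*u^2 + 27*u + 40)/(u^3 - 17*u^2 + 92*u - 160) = (u + 1)/(u - 4)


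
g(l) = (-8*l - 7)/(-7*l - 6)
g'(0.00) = -0.03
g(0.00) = 1.17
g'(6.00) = 0.00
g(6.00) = 1.15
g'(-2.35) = -0.01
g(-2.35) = 1.13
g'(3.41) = -0.00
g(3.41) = 1.15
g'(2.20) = -0.00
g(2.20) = 1.15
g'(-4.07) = -0.00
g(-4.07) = 1.14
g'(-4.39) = -0.00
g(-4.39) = 1.14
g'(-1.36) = -0.08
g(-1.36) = 1.10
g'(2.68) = -0.00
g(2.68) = 1.15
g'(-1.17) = -0.21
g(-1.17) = 1.08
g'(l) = 7*(-8*l - 7)/(-7*l - 6)^2 - 8/(-7*l - 6) = -1/(7*l + 6)^2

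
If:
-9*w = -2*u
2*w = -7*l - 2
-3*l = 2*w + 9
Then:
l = 7/4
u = -513/16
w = -57/8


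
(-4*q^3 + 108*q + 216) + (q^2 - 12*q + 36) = -4*q^3 + q^2 + 96*q + 252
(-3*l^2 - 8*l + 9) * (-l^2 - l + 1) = 3*l^4 + 11*l^3 - 4*l^2 - 17*l + 9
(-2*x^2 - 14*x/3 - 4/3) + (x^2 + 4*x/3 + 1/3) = -x^2 - 10*x/3 - 1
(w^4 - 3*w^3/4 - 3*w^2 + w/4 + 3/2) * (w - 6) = w^5 - 27*w^4/4 + 3*w^3/2 + 73*w^2/4 - 9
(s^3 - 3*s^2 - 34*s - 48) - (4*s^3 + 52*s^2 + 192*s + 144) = -3*s^3 - 55*s^2 - 226*s - 192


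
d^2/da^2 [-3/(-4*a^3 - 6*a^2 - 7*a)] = 6*(-6*a*(2*a + 1)*(4*a^2 + 6*a + 7) + (12*a^2 + 12*a + 7)^2)/(a^3*(4*a^2 + 6*a + 7)^3)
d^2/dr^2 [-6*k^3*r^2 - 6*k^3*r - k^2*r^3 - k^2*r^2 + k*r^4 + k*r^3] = 2*k*(-6*k^2 - 3*k*r - k + 6*r^2 + 3*r)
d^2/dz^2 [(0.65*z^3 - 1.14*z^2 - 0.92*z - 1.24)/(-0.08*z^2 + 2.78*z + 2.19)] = (-2.22044604925031e-16*z^4 - 9.755832*z^3 - 22.497996*z^2 - 19.392342*z + 19.333748)/(0.000512*z^6 - 0.053376*z^5 + 1.812768*z^4 - 18.562616*z^3 - 49.624524*z^2 - 39.999474*z - 10.503459)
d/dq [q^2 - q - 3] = 2*q - 1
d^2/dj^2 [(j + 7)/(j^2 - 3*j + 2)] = 2*((j + 7)*(2*j - 3)^2 - (3*j + 4)*(j^2 - 3*j + 2))/(j^2 - 3*j + 2)^3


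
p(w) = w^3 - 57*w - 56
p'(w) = 3*w^2 - 57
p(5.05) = -215.06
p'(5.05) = 19.51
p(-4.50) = 109.38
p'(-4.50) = 3.75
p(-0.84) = -8.71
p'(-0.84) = -54.88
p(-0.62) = -20.90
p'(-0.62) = -55.85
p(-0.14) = -48.02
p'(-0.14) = -56.94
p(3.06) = -201.77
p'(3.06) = -28.91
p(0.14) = -63.98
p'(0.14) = -56.94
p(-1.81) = 41.24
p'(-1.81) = -47.17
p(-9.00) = -272.00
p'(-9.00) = 186.00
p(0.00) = -56.00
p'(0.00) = -57.00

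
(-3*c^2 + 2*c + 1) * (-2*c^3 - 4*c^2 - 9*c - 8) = 6*c^5 + 8*c^4 + 17*c^3 + 2*c^2 - 25*c - 8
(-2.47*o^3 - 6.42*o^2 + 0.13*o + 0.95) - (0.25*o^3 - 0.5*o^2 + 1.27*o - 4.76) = -2.72*o^3 - 5.92*o^2 - 1.14*o + 5.71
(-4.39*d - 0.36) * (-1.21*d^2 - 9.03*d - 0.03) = 5.3119*d^3 + 40.0773*d^2 + 3.3825*d + 0.0108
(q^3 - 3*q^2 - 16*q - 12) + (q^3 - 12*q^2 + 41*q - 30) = 2*q^3 - 15*q^2 + 25*q - 42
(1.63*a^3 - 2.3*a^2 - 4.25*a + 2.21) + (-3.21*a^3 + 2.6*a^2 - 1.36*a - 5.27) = -1.58*a^3 + 0.3*a^2 - 5.61*a - 3.06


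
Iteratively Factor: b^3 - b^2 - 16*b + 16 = (b - 1)*(b^2 - 16) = (b - 4)*(b - 1)*(b + 4)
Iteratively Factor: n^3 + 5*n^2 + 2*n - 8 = (n + 2)*(n^2 + 3*n - 4) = (n - 1)*(n + 2)*(n + 4)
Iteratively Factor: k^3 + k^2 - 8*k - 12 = (k + 2)*(k^2 - k - 6) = (k - 3)*(k + 2)*(k + 2)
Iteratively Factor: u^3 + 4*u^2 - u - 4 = (u + 4)*(u^2 - 1) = (u - 1)*(u + 4)*(u + 1)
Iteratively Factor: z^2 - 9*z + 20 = (z - 4)*(z - 5)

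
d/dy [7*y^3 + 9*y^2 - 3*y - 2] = 21*y^2 + 18*y - 3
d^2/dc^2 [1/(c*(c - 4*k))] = 2*(c^2 + c*(c - 4*k) + (c - 4*k)^2)/(c^3*(c - 4*k)^3)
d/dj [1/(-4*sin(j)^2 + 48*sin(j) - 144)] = cos(j)/(2*(sin(j) - 6)^3)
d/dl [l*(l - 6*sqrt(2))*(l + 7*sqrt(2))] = 3*l^2 + 2*sqrt(2)*l - 84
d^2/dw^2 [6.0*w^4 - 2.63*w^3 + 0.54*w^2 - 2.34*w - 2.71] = 72.0*w^2 - 15.78*w + 1.08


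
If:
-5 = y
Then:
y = -5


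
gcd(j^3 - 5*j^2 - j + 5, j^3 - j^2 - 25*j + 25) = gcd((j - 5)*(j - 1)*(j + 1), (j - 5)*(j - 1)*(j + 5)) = j^2 - 6*j + 5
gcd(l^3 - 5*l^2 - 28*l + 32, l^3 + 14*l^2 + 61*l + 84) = l + 4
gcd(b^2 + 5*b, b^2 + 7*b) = b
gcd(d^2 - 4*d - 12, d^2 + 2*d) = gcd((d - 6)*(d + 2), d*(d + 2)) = d + 2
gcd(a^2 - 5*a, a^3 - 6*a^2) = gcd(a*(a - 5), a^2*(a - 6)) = a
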